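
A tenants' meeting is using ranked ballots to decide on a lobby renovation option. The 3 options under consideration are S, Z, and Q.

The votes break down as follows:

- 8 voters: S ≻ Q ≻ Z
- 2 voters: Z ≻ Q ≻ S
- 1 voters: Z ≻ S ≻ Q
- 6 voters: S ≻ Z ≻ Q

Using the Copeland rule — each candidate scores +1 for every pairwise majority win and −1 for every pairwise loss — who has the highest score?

S

Pairwise results:
  S vs Z: S wins 14–3.
  S vs Q: S wins 15–2.
  Z vs Q: Z wins 9–8.
Copeland scores (wins − losses):
  S: 2 − 0 = 2
  Z: 1 − 1 = 0
  Q: 0 − 2 = -2
S has the best Copeland score.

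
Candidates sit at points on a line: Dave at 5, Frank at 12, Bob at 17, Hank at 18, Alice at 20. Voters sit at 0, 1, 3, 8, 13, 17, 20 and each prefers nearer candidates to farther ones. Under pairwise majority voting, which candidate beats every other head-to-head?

With single-peaked preferences on a line, the Condorcet winner is the candidate closest to the median voter.
The median voter (position 8) is closest to Dave at 5.
Check: Dave vs Frank — voters closer to Dave: 4 of 7.

Dave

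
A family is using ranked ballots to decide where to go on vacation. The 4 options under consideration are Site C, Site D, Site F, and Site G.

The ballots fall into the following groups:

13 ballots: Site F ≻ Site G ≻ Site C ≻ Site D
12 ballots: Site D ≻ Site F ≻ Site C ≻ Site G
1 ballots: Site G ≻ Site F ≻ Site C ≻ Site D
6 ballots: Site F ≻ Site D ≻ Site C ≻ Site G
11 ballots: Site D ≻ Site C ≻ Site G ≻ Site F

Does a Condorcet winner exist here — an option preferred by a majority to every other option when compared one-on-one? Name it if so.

Site D

Head-to-head results (43 voters total):
Site C vs Site D: Site D wins 29–14.
Site C vs Site F: Site F wins 32–11.
Site C vs Site G: Site C wins 29–14.
Site D vs Site F: Site D wins 23–20.
Site D vs Site G: Site D wins 29–14.
Site F vs Site G: Site F wins 31–12.
Site D beats each rival — Site C (29–14), Site F (23–20), Site G (29–14) — so Site D is the Condorcet winner.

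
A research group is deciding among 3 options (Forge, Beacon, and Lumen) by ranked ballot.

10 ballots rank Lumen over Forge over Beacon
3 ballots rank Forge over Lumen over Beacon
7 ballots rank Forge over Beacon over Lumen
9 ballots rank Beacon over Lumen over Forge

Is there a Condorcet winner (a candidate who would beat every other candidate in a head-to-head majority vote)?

Head-to-head results (29 voters total):
Forge vs Beacon: Forge wins 20–9.
Forge vs Lumen: Lumen wins 19–10.
Beacon vs Lumen: Beacon wins 16–13.
No candidate beats all others: Forge beats Beacon beats Lumen beats Forge, a majority cycle.

No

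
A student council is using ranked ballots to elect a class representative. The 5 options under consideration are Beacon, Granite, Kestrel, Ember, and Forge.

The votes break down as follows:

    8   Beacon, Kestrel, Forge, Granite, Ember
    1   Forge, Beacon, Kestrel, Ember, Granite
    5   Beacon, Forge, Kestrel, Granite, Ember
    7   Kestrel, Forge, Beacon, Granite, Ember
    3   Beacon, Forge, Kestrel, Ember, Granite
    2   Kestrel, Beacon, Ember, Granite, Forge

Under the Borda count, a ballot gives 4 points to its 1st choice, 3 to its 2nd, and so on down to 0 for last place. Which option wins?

Beacon

Borda scores:
  Beacon: 8·4 + 3 + 5·4 + 7·2 + 3·4 + 2·3 = 87
  Granite: 8·1 + 0 + 5·1 + 7·1 + 3·0 + 2·1 = 22
  Kestrel: 8·3 + 2 + 5·2 + 7·4 + 3·2 + 2·4 = 78
  Ember: 8·0 + 1 + 5·0 + 7·0 + 3·1 + 2·2 = 8
  Forge: 8·2 + 4 + 5·3 + 7·3 + 3·3 + 2·0 = 65
Beacon has the highest total.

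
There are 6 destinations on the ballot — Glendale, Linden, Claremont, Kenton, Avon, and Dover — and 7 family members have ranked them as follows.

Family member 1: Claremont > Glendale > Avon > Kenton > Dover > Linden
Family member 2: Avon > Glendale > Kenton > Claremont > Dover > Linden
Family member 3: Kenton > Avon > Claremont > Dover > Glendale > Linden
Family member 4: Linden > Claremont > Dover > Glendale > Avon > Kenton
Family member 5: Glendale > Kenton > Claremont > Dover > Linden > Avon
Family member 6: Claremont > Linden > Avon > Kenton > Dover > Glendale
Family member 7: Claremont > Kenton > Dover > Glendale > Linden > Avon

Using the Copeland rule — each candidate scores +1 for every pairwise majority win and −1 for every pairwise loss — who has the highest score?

Claremont

Pairwise results:
  Glendale vs Linden: Glendale wins 5–2.
  Glendale vs Claremont: Claremont wins 5–2.
  Glendale vs Kenton: Glendale wins 4–3.
  Glendale vs Avon: Glendale wins 4–3.
  Glendale vs Dover: Dover wins 4–3.
  Linden vs Claremont: Claremont wins 6–1.
  Linden vs Kenton: Kenton wins 5–2.
  Linden vs Avon: Linden wins 4–3.
  Linden vs Dover: Dover wins 5–2.
  Claremont vs Kenton: Claremont wins 4–3.
  Claremont vs Avon: Claremont wins 5–2.
  Claremont vs Dover: Claremont wins 7–0.
  Kenton vs Avon: Avon wins 4–3.
  Kenton vs Dover: Kenton wins 6–1.
  Avon vs Dover: Avon wins 4–3.
Copeland scores (wins − losses):
  Glendale: 3 − 2 = 1
  Linden: 1 − 4 = -3
  Claremont: 5 − 0 = 5
  Kenton: 2 − 3 = -1
  Avon: 2 − 3 = -1
  Dover: 2 − 3 = -1
Claremont has the best Copeland score.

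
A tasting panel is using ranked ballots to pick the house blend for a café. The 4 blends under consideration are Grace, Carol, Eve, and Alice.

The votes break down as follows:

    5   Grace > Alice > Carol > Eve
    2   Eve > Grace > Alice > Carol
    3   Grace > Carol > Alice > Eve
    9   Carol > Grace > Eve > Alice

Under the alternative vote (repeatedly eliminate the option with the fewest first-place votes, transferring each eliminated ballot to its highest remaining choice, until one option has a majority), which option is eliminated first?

Alice

Round 1: Carol 9, Grace 8, Eve 2, Alice 0. Alice has the fewest and is eliminated.
Round 2: Carol 9, Grace 8, Eve 2. Eve has the fewest and is eliminated.
Round 3: Grace 10, Carol 9. Grace has a majority.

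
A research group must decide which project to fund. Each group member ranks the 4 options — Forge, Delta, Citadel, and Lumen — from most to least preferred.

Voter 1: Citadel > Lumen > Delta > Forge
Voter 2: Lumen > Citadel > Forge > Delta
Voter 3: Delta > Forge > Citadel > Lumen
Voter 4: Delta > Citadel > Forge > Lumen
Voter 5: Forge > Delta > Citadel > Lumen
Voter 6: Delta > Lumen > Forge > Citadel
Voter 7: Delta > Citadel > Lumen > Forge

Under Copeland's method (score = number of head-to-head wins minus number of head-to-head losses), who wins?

Pairwise results:
  Forge vs Delta: Delta wins 5–2.
  Forge vs Citadel: Citadel wins 4–3.
  Forge vs Lumen: Lumen wins 4–3.
  Delta vs Citadel: Delta wins 5–2.
  Delta vs Lumen: Delta wins 5–2.
  Citadel vs Lumen: Citadel wins 5–2.
Copeland scores (wins − losses):
  Forge: 0 − 3 = -3
  Delta: 3 − 0 = 3
  Citadel: 2 − 1 = 1
  Lumen: 1 − 2 = -1
Delta has the best Copeland score.

Delta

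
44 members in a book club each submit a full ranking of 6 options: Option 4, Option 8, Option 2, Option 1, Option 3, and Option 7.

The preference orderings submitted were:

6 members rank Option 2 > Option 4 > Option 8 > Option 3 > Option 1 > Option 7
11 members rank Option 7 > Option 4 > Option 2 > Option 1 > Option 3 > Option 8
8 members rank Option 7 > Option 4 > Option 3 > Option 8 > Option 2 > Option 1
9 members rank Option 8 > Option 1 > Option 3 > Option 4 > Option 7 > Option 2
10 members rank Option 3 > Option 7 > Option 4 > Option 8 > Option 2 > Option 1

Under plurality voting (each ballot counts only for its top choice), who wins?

First-place vote totals:
  Option 4: 0
  Option 8: 9
  Option 2: 6
  Option 1: 0
  Option 3: 10
  Option 7: 19
Option 7 has the most first-place votes.

Option 7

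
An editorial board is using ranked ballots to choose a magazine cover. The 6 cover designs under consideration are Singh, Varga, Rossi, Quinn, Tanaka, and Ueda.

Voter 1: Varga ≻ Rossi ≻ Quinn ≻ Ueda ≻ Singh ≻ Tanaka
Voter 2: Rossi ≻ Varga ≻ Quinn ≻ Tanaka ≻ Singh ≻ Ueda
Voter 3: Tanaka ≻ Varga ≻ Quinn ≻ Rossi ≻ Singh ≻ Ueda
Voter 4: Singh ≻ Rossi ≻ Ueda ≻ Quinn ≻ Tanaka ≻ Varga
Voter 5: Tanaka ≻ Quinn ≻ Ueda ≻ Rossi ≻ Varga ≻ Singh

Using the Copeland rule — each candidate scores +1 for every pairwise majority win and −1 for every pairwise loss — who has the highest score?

Pairwise results:
  Singh vs Varga: Varga wins 4–1.
  Singh vs Rossi: Rossi wins 4–1.
  Singh vs Quinn: Quinn wins 4–1.
  Singh vs Tanaka: Tanaka wins 3–2.
  Singh vs Ueda: Singh wins 3–2.
  Varga vs Rossi: Rossi wins 3–2.
  Varga vs Quinn: Varga wins 3–2.
  Varga vs Tanaka: Tanaka wins 3–2.
  Varga vs Ueda: Varga wins 3–2.
  Rossi vs Quinn: Rossi wins 3–2.
  Rossi vs Tanaka: Rossi wins 3–2.
  Rossi vs Ueda: Rossi wins 4–1.
  Quinn vs Tanaka: Quinn wins 3–2.
  Quinn vs Ueda: Quinn wins 4–1.
  Tanaka vs Ueda: Tanaka wins 3–2.
Copeland scores (wins − losses):
  Singh: 1 − 4 = -3
  Varga: 3 − 2 = 1
  Rossi: 5 − 0 = 5
  Quinn: 3 − 2 = 1
  Tanaka: 3 − 2 = 1
  Ueda: 0 − 5 = -5
Rossi has the best Copeland score.

Rossi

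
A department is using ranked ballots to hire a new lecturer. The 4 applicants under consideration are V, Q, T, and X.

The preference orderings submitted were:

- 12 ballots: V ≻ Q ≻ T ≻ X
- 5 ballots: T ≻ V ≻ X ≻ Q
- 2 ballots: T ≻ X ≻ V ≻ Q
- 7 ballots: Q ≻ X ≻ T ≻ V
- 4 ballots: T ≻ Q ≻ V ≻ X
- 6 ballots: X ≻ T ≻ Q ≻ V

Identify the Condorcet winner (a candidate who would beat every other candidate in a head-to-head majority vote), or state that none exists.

Head-to-head results (36 voters total):
V vs Q: V wins 19–17.
V vs T: T wins 24–12.
V vs X: V wins 21–15.
Q vs T: Q wins 19–17.
Q vs X: Q wins 23–13.
T vs X: T wins 23–13.
No candidate beats all others: V beats Q beats T beats V, a majority cycle.

No Condorcet winner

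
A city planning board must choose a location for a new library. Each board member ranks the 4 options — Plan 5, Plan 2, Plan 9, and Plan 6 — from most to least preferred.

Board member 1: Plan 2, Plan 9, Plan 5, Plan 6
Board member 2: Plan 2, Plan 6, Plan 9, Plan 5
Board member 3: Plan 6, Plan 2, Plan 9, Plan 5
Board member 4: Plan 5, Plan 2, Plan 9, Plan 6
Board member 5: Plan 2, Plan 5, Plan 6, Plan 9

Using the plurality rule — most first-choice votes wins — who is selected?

Plan 2

First-place vote totals:
  Plan 5: 1
  Plan 2: 3
  Plan 9: 0
  Plan 6: 1
Plan 2 has the most first-place votes.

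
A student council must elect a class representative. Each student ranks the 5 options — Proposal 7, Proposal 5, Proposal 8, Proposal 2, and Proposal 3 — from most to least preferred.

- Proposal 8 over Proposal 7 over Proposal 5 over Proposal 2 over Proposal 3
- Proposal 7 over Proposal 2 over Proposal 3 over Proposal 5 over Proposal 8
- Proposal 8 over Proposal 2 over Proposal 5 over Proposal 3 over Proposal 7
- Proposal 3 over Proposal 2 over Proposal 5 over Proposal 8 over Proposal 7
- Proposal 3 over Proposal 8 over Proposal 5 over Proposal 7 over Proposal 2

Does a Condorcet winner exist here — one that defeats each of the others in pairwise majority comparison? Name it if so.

There is no Condorcet winner

Head-to-head results (5 voters total):
Proposal 7 vs Proposal 5: Proposal 5 wins 3–2.
Proposal 7 vs Proposal 8: Proposal 8 wins 4–1.
Proposal 7 vs Proposal 2: Proposal 7 wins 3–2.
Proposal 7 vs Proposal 3: Proposal 3 wins 3–2.
Proposal 5 vs Proposal 8: Proposal 8 wins 3–2.
Proposal 5 vs Proposal 2: Proposal 2 wins 3–2.
Proposal 5 vs Proposal 3: Proposal 3 wins 3–2.
Proposal 8 vs Proposal 2: Proposal 8 wins 3–2.
Proposal 8 vs Proposal 3: Proposal 3 wins 3–2.
Proposal 2 vs Proposal 3: Proposal 2 wins 3–2.
No candidate beats all others: Proposal 7 beats Proposal 2 beats Proposal 5 beats Proposal 7, a majority cycle.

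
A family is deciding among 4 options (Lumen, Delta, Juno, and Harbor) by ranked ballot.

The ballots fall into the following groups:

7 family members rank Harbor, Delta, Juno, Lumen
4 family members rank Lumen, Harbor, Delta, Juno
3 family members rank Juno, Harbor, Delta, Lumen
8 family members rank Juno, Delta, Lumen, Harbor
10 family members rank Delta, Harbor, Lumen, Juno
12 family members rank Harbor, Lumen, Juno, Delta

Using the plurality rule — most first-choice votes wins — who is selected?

First-place vote totals:
  Lumen: 4
  Delta: 10
  Juno: 11
  Harbor: 19
Harbor has the most first-place votes.

Harbor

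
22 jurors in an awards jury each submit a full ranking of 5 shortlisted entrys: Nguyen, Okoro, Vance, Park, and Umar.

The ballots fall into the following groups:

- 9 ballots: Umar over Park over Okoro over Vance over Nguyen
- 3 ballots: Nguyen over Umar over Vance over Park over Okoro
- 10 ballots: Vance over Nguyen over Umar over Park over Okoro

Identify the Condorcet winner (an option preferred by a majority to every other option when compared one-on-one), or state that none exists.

No Condorcet winner

Head-to-head results (22 voters total):
Nguyen vs Okoro: Nguyen wins 13–9.
Nguyen vs Vance: Vance wins 19–3.
Nguyen vs Park: Nguyen wins 13–9.
Nguyen vs Umar: Nguyen wins 13–9.
Okoro vs Vance: Vance wins 13–9.
Okoro vs Park: Park wins 22–0.
Okoro vs Umar: Umar wins 22–0.
Vance vs Park: Vance wins 13–9.
Vance vs Umar: Umar wins 12–10.
Park vs Umar: Umar wins 22–0.
No candidate beats all others: Nguyen beats Umar beats Vance beats Nguyen, a majority cycle.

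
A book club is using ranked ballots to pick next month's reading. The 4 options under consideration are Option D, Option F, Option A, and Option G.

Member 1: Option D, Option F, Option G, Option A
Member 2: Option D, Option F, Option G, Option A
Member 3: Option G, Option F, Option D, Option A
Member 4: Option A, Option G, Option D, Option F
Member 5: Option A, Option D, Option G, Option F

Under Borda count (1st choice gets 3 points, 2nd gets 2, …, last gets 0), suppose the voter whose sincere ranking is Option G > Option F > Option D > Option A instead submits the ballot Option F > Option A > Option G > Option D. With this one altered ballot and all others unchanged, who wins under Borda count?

Option D

Borda totals with the altered ballot: Option D 9, Option F 7, Option A 8, Option G 6.
The winner is unchanged: still Option D.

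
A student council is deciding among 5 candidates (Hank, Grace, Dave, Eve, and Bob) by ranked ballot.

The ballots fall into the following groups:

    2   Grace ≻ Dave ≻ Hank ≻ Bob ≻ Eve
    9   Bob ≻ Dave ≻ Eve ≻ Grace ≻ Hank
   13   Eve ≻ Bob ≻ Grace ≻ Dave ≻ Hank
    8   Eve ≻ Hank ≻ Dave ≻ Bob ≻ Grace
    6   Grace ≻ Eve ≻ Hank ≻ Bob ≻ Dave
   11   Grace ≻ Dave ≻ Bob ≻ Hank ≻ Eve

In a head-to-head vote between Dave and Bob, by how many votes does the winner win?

Ballots ranking Dave above Bob: 2+8+11 = 21.
Ballots ranking Bob above Dave: 9+13+6 = 28.
Bob wins 28–21, a margin of 7.

7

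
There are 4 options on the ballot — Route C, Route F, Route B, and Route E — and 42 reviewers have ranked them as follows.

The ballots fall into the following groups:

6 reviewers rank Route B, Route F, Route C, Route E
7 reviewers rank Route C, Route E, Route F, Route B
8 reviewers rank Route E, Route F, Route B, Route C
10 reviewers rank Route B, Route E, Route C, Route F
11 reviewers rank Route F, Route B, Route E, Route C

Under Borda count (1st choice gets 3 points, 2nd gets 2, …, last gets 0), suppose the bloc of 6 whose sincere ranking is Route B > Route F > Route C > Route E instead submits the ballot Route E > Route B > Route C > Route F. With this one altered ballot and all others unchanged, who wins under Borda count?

Borda totals with the altered ballot: Route C 37, Route F 56, Route B 72, Route E 87.
The switch changes the winner from Route B to Route E.

Route E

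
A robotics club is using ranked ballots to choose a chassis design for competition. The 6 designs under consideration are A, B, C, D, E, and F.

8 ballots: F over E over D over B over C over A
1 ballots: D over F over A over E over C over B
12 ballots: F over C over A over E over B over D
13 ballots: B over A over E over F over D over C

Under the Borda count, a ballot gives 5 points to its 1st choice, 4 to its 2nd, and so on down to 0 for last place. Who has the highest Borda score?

F

Borda scores:
  A: 8·0 + 3 + 12·3 + 13·4 = 91
  B: 8·2 + 0 + 12·1 + 13·5 = 93
  C: 8·1 + 1 + 12·4 + 13·0 = 57
  D: 8·3 + 5 + 12·0 + 13·1 = 42
  E: 8·4 + 2 + 12·2 + 13·3 = 97
  F: 8·5 + 4 + 12·5 + 13·2 = 130
F has the highest total.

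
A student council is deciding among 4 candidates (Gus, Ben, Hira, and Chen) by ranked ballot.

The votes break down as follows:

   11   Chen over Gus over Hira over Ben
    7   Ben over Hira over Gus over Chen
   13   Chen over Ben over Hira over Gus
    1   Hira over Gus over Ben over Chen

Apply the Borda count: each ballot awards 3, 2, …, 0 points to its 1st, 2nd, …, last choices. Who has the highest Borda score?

Borda scores:
  Gus: 11·2 + 7·1 + 13·0 + 2 = 31
  Ben: 11·0 + 7·3 + 13·2 + 1 = 48
  Hira: 11·1 + 7·2 + 13·1 + 3 = 41
  Chen: 11·3 + 7·0 + 13·3 + 0 = 72
Chen has the highest total.

Chen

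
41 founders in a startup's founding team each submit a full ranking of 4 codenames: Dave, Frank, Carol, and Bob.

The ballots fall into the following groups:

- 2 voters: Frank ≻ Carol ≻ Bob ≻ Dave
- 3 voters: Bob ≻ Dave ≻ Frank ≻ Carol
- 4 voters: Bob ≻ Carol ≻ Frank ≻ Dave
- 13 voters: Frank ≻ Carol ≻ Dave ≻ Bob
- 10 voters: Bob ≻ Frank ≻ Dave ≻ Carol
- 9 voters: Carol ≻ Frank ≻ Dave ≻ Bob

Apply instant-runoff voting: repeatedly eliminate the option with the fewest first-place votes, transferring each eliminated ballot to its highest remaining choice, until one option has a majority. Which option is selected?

Frank

Round 1: Bob 17, Frank 15, Carol 9, Dave 0. Dave has the fewest and is eliminated.
Round 2: Bob 17, Frank 15, Carol 9. Carol has the fewest and is eliminated.
Round 3: Frank 24, Bob 17. Frank has a majority.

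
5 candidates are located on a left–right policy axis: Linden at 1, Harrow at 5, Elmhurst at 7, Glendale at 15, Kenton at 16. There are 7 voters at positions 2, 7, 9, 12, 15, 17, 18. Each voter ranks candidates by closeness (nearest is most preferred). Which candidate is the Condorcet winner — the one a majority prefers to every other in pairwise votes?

With single-peaked preferences on a line, the Condorcet winner is the candidate closest to the median voter.
The median voter (position 12) is closest to Glendale at 15.
Check: Glendale vs Linden — voters closer to Glendale: 5 of 7.

Glendale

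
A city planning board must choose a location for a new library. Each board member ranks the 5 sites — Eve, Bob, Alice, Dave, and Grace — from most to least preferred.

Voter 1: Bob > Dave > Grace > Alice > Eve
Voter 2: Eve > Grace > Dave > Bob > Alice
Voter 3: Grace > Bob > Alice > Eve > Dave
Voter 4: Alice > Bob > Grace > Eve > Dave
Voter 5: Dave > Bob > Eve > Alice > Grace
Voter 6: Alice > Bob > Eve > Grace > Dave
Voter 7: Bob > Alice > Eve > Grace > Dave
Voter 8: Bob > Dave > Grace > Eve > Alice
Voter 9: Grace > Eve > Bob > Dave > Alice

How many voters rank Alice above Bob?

2

Ballots ranking Alice above Bob: 2.
Ballots ranking Bob above Alice: 7.
So 2 of 9 voters prefer Alice to Bob.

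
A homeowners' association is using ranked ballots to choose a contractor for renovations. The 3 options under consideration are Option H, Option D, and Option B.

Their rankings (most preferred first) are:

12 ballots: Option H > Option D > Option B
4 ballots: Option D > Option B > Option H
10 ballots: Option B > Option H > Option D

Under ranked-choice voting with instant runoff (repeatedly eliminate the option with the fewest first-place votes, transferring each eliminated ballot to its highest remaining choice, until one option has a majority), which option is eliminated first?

Option D

Round 1: Option H 12, Option B 10, Option D 4. Option D has the fewest and is eliminated.
Round 2: Option B 14, Option H 12. Option B has a majority.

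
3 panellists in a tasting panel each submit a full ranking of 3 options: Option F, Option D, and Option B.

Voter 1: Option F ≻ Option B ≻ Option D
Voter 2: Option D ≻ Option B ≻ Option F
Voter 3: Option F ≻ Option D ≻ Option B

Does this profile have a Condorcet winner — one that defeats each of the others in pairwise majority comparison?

Head-to-head results (3 voters total):
Option F vs Option D: Option F wins 2–1.
Option F vs Option B: Option F wins 2–1.
Option D vs Option B: Option D wins 2–1.
Option F beats each rival — Option D (2–1), Option B (2–1) — so Option F is the Condorcet winner.

Yes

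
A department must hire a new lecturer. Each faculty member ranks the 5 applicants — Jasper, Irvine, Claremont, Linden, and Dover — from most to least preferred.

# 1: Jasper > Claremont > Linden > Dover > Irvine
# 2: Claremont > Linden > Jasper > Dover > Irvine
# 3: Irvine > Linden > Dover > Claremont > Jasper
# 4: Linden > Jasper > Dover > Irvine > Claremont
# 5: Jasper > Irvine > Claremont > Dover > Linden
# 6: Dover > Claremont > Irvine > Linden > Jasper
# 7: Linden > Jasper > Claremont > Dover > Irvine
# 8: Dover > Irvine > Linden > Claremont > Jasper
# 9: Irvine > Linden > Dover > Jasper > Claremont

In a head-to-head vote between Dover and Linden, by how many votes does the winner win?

3

Ballots ranking Dover above Linden: 3.
Ballots ranking Linden above Dover: 6.
Linden wins 6–3, a margin of 3.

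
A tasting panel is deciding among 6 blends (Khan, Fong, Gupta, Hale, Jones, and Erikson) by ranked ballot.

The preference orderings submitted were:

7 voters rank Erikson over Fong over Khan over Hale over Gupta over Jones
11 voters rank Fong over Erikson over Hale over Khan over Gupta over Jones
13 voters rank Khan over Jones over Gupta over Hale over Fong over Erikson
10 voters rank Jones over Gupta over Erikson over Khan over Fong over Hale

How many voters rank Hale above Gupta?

18

Ballots ranking Hale above Gupta: 7+11 = 18.
Ballots ranking Gupta above Hale: 13+10 = 23.
So 18 of 41 voters prefer Hale to Gupta.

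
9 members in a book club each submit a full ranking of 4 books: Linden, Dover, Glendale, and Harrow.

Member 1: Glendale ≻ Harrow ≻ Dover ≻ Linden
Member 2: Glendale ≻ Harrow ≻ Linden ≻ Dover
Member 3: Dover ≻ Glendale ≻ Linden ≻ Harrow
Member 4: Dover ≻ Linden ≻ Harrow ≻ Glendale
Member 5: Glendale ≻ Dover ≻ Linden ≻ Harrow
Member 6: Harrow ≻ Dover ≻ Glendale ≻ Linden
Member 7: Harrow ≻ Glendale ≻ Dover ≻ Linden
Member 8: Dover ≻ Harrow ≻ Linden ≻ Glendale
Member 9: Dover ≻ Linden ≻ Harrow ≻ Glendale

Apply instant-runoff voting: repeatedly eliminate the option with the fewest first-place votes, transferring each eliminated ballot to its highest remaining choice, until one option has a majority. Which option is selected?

Round 1: Dover 4, Glendale 3, Harrow 2, Linden 0. Linden has the fewest and is eliminated.
Round 2: Dover 4, Glendale 3, Harrow 2. Harrow has the fewest and is eliminated.
Round 3: Dover 5, Glendale 4. Dover has a majority.

Dover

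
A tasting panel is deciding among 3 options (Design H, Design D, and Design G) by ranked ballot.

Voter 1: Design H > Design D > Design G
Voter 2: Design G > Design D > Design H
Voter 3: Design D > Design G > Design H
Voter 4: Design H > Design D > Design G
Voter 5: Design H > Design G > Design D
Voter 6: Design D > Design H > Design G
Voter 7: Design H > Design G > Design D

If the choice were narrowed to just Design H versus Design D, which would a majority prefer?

Ballots ranking Design H above Design D: 4.
Ballots ranking Design D above Design H: 3.
Design H wins the head-to-head, 4–3.

Design H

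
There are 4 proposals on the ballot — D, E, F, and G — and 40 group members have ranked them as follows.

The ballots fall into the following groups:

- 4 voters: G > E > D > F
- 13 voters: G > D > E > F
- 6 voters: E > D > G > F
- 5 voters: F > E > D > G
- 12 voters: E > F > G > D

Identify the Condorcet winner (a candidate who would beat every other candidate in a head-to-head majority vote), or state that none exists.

Head-to-head results (40 voters total):
D vs E: E wins 27–13.
D vs F: D wins 23–17.
D vs G: G wins 29–11.
E vs F: E wins 35–5.
E vs G: E wins 23–17.
F vs G: G wins 23–17.
E beats each rival — D (27–13), F (35–5), G (23–17) — so E is the Condorcet winner.

E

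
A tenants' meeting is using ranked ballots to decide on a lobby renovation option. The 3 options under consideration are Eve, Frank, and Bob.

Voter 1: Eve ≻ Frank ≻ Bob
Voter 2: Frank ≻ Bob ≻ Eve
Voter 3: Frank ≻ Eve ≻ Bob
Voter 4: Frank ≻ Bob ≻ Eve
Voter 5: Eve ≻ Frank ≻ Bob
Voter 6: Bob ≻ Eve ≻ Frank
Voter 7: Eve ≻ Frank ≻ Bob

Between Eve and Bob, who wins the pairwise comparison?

Ballots ranking Eve above Bob: 4.
Ballots ranking Bob above Eve: 3.
Eve wins the head-to-head, 4–3.

Eve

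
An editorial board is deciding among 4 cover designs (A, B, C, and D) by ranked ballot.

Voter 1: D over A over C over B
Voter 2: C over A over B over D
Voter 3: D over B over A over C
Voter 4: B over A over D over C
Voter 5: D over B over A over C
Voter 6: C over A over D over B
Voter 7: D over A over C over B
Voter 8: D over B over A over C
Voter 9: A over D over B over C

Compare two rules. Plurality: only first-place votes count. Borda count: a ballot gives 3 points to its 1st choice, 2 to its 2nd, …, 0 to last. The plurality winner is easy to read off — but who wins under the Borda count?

D

Plurality first-place counts: A 1, B 1, C 2, D 5 → D.
Borda totals: A 16, B 11, C 8, D 19 → D.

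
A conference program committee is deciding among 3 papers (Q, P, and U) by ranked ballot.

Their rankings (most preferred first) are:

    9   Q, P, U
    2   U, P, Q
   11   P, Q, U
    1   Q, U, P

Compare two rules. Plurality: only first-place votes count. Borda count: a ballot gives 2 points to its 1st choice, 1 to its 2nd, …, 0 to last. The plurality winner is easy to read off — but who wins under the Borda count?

Plurality first-place counts: Q 10, P 11, U 2 → P.
Borda totals: Q 31, P 33, U 5 → P.

P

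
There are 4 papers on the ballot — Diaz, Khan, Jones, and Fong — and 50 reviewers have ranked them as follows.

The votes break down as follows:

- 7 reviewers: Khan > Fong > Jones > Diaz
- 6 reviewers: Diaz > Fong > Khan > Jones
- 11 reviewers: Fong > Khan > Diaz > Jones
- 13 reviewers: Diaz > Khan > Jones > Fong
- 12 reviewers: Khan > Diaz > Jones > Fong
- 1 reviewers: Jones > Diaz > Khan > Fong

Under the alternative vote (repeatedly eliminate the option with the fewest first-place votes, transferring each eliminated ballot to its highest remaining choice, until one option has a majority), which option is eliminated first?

Jones

Round 1: Diaz 19, Khan 19, Fong 11, Jones 1. Jones has the fewest and is eliminated.
Round 2: Diaz 20, Khan 19, Fong 11. Fong has the fewest and is eliminated.
Round 3: Khan 30, Diaz 20. Khan has a majority.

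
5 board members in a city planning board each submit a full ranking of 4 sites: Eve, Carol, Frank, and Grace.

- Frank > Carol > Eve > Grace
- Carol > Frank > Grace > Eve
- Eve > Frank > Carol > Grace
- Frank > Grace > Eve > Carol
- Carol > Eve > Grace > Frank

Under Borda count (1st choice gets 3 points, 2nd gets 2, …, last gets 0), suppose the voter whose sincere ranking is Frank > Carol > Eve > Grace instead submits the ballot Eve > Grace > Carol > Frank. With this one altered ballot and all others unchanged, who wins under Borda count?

Eve

Borda totals with the altered ballot: Eve 9, Carol 8, Frank 7, Grace 6.
The switch changes the winner from Frank to Eve.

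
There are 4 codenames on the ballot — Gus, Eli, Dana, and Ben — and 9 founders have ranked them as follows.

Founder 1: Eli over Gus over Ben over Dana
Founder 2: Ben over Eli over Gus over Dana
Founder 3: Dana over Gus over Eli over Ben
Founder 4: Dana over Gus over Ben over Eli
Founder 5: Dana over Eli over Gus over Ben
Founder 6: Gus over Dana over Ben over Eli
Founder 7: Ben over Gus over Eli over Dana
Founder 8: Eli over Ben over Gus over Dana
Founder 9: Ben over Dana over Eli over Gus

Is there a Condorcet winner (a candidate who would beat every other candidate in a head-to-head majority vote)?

Head-to-head results (9 voters total):
Gus vs Eli: Eli wins 5–4.
Gus vs Dana: Gus wins 5–4.
Gus vs Ben: Gus wins 5–4.
Eli vs Dana: Dana wins 5–4.
Eli vs Ben: Ben wins 5–4.
Dana vs Ben: Ben wins 5–4.
No candidate beats all others: Gus beats Dana beats Eli beats Gus, a majority cycle.

No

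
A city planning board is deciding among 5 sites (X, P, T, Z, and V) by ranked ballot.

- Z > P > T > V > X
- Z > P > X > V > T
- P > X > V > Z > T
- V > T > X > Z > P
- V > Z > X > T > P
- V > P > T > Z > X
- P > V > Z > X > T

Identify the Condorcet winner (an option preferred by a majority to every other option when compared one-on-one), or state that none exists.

None — there is no Condorcet winner

Head-to-head results (7 voters total):
X vs P: P wins 5–2.
X vs T: X wins 4–3.
X vs Z: Z wins 5–2.
X vs V: V wins 5–2.
P vs T: P wins 5–2.
P vs Z: Z wins 4–3.
P vs V: P wins 4–3.
T vs Z: Z wins 5–2.
T vs V: V wins 6–1.
Z vs V: V wins 5–2.
No candidate beats all others: P beats V beats Z beats P, a majority cycle.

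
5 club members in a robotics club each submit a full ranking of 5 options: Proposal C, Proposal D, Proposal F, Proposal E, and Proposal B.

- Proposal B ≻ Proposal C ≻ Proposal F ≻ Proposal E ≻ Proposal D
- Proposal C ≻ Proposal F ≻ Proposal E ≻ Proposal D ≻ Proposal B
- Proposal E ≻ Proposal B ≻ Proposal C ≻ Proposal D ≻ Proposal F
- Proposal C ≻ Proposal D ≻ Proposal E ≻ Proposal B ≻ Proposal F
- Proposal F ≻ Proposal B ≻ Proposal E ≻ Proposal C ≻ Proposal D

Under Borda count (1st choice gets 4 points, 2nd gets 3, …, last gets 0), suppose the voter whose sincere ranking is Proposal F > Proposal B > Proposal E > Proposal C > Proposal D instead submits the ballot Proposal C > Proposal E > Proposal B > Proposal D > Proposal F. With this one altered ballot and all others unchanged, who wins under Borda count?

Borda totals with the altered ballot: Proposal C 17, Proposal D 6, Proposal F 5, Proposal E 12, Proposal B 10.
The winner is unchanged: still Proposal C.

Proposal C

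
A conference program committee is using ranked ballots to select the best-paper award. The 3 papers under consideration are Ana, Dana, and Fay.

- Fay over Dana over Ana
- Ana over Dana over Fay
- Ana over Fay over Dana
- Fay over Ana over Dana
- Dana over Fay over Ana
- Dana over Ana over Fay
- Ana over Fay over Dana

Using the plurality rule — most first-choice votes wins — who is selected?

Ana

First-place vote totals:
  Ana: 3
  Dana: 2
  Fay: 2
Ana has the most first-place votes.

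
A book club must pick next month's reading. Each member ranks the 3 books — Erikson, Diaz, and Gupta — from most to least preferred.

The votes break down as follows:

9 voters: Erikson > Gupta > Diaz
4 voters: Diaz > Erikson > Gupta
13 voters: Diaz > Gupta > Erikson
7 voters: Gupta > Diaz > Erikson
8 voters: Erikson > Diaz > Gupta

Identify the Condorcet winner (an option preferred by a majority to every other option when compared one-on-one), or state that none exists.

Head-to-head results (41 voters total):
Erikson vs Diaz: Diaz wins 24–17.
Erikson vs Gupta: Erikson wins 21–20.
Diaz vs Gupta: Diaz wins 25–16.
Diaz beats each rival — Erikson (24–17), Gupta (25–16) — so Diaz is the Condorcet winner.

Diaz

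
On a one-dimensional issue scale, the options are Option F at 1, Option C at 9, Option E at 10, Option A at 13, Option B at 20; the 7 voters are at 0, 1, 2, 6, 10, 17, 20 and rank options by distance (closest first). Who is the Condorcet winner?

Option C

With single-peaked preferences on a line, the Condorcet winner is the candidate closest to the median voter.
The median voter (position 6) is closest to Option C at 9.
Check: Option C vs Option E — voters closer to Option C: 4 of 7.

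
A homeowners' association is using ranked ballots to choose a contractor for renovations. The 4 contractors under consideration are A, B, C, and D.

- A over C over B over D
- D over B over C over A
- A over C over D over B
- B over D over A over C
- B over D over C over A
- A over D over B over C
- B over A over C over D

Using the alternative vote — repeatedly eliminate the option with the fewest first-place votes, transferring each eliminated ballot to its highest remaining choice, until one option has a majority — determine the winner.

B

Round 1: A 3, B 3, D 1, C 0. C has the fewest and is eliminated.
Round 2: A 3, B 3, D 1. D has the fewest and is eliminated.
Round 3: B 4, A 3. B has a majority.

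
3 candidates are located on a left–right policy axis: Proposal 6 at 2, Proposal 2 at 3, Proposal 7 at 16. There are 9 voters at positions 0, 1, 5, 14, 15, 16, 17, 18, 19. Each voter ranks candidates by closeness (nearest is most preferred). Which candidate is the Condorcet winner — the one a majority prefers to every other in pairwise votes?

With single-peaked preferences on a line, the Condorcet winner is the candidate closest to the median voter.
The median voter (position 15) is closest to Proposal 7 at 16.
Check: Proposal 7 vs Proposal 6 — voters closer to Proposal 7: 6 of 9.

Proposal 7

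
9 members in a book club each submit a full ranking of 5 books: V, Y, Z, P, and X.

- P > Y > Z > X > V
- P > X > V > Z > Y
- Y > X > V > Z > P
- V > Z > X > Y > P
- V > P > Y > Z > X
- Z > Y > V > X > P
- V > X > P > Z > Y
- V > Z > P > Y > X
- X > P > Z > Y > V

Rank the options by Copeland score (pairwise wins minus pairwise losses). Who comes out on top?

Pairwise results:
  V vs Y: V wins 5–4.
  V vs Z: V wins 6–3.
  V vs P: V wins 6–3.
  V vs X: V wins 5–4.
  Y vs Z: Z wins 6–3.
  Y vs P: P wins 6–3.
  Y vs X: Y wins 5–4.
  Z vs P: P wins 5–4.
  Z vs X: Z wins 5–4.
  P vs X: X wins 5–4.
Copeland scores (wins − losses):
  V: 4 − 0 = 4
  Y: 1 − 3 = -2
  Z: 2 − 2 = 0
  P: 2 − 2 = 0
  X: 1 − 3 = -2
V has the best Copeland score.

V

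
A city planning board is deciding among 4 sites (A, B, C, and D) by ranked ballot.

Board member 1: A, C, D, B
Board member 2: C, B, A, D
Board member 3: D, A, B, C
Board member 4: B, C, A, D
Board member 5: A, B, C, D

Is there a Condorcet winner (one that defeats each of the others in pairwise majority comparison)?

Yes

Head-to-head results (5 voters total):
A vs B: A wins 3–2.
A vs C: A wins 3–2.
A vs D: A wins 4–1.
B vs C: B wins 3–2.
B vs D: B wins 3–2.
C vs D: C wins 4–1.
A beats each rival — B (3–2), C (3–2), D (4–1) — so A is the Condorcet winner.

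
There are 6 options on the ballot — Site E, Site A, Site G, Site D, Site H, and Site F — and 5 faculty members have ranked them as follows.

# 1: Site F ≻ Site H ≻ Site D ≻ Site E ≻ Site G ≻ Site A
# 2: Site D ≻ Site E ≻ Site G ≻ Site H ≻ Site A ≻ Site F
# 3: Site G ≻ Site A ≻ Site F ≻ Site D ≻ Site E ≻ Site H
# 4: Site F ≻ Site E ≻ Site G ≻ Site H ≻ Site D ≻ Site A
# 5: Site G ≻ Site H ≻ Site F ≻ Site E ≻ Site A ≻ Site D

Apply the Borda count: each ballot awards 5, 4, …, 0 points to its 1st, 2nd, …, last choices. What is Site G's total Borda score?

17

Borda scores:
  Site E: 2 + 4 + 1 + 4 + 2 = 13
  Site A: 0 + 1 + 4 + 0 + 1 = 6
  Site G: 1 + 3 + 5 + 3 + 5 = 17
  Site D: 3 + 5 + 2 + 1 + 0 = 11
  Site H: 4 + 2 + 0 + 2 + 4 = 12
  Site F: 5 + 0 + 3 + 5 + 3 = 16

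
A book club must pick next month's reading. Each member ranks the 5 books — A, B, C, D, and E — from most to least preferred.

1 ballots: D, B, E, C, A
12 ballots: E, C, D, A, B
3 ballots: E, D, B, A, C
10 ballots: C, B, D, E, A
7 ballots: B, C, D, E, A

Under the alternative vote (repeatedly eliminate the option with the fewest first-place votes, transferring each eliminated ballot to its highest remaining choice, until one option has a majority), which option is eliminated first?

A

Round 1: E 15, C 10, B 7, D 1, A 0. A has the fewest and is eliminated.
Round 2: E 15, C 10, B 7, D 1. D has the fewest and is eliminated.
Round 3: E 15, C 10, B 8. B has the fewest and is eliminated.
Round 4: C 17, E 16. C has a majority.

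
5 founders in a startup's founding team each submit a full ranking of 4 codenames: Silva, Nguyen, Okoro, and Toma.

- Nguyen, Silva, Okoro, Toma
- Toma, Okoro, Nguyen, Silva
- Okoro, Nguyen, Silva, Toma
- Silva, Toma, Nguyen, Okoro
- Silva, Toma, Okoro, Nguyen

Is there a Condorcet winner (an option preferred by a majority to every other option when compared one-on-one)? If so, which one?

No Condorcet winner

Head-to-head results (5 voters total):
Silva vs Nguyen: Nguyen wins 3–2.
Silva vs Okoro: Silva wins 3–2.
Silva vs Toma: Silva wins 4–1.
Nguyen vs Okoro: Okoro wins 3–2.
Nguyen vs Toma: Toma wins 3–2.
Okoro vs Toma: Toma wins 3–2.
No candidate beats all others: Silva beats Okoro beats Nguyen beats Silva, a majority cycle.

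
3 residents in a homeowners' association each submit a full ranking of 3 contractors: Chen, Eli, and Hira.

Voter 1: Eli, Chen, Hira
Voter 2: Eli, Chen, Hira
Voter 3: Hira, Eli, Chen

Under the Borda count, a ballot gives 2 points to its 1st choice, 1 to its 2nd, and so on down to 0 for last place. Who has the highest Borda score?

Eli

Borda scores:
  Chen: 1 + 1 + 0 = 2
  Eli: 2 + 2 + 1 = 5
  Hira: 0 + 0 + 2 = 2
Eli has the highest total.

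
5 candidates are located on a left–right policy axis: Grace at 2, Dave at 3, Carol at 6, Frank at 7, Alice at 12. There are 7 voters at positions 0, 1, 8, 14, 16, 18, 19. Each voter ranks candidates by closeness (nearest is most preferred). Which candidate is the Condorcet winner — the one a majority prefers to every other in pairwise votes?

Alice

With single-peaked preferences on a line, the Condorcet winner is the candidate closest to the median voter.
The median voter (position 14) is closest to Alice at 12.
Check: Alice vs Frank — voters closer to Alice: 4 of 7.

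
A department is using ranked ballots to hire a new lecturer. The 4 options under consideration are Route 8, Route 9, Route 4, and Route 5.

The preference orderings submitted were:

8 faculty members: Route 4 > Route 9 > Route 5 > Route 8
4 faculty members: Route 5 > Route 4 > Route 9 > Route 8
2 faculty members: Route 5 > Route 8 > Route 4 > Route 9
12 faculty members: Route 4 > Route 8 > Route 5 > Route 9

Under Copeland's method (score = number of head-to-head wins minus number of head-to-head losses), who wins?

Route 4

Pairwise results:
  Route 8 vs Route 9: Route 8 wins 14–12.
  Route 8 vs Route 4: Route 4 wins 24–2.
  Route 8 vs Route 5: Route 5 wins 14–12.
  Route 9 vs Route 4: Route 4 wins 26–0.
  Route 9 vs Route 5: Route 5 wins 18–8.
  Route 4 vs Route 5: Route 4 wins 20–6.
Copeland scores (wins − losses):
  Route 8: 1 − 2 = -1
  Route 9: 0 − 3 = -3
  Route 4: 3 − 0 = 3
  Route 5: 2 − 1 = 1
Route 4 has the best Copeland score.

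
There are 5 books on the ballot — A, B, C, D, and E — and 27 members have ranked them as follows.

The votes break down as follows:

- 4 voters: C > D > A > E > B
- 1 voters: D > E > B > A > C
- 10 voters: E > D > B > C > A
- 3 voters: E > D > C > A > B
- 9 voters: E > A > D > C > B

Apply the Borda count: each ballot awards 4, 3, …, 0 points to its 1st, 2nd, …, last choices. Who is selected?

E

Borda scores:
  A: 4·2 + 1 + 10·0 + 3·1 + 9·3 = 39
  B: 4·0 + 2 + 10·2 + 3·0 + 9·0 = 22
  C: 4·4 + 0 + 10·1 + 3·2 + 9·1 = 41
  D: 4·3 + 4 + 10·3 + 3·3 + 9·2 = 73
  E: 4·1 + 3 + 10·4 + 3·4 + 9·4 = 95
E has the highest total.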